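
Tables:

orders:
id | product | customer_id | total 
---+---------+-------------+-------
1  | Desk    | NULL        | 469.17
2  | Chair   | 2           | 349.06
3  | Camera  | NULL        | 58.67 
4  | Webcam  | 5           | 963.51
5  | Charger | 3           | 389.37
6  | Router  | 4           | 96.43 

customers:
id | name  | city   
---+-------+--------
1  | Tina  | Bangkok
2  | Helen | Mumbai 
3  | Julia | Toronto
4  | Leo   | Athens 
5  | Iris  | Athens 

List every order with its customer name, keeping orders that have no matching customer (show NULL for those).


LEFT JOIN keeps every row from orders (the left table); where customer_id has no match in customers, the customer columns become NULL. Walk through each order:
  - order 1 (Desk): customer_id=NULL, no match -> kept with NULL
  - order 2 (Chair): customer_id=2 -> matches Helen
  - order 3 (Camera): customer_id=NULL, no match -> kept with NULL
  - order 4 (Webcam): customer_id=5 -> matches Iris
  - order 5 (Charger): customer_id=3 -> matches Julia
  - order 6 (Router): customer_id=4 -> matches Leo
All 6 rows appear; 2 have NULL customer.

SQL:
SELECT a.product, b.name AS customer
FROM orders a
LEFT JOIN customers b ON a.customer_id = b.id

Result:
product | customer
--------+---------
Desk    | NULL    
Chair   | Helen   
Camera  | NULL    
Webcam  | Iris    
Charger | Julia   
Router  | Leo     


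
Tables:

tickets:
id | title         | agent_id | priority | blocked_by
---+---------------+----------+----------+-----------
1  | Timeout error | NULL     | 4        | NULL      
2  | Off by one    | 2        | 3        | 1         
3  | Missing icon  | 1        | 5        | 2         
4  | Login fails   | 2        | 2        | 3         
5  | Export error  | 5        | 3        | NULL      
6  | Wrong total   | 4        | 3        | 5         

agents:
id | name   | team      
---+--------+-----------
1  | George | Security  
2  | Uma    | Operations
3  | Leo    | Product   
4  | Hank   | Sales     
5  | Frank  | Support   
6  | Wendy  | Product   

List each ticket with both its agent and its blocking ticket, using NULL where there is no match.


Two LEFT JOINs from the same base table tickets: one to agents via agent_id, one to tickets itself via blocked_by. Both are LEFT so every ticket is preserved.
Match against agents:
  - ticket 1 (Timeout error): agent_id=NULL, no match -> kept with NULL
  - ticket 2 (Off by one): agent_id=2 -> matches Uma
  - ticket 3 (Missing icon): agent_id=1 -> matches George
  - ticket 4 (Login fails): agent_id=2 -> matches Uma
  - ticket 5 (Export error): agent_id=5 -> matches Frank
  - ticket 6 (Wrong total): agent_id=4 -> matches Hank
Match against tickets (self):
  - ticket 1 (Timeout error): blocked_by=NULL -> NULL
  - ticket 2 (Off by one): blocked_by=1 -> Timeout error
  - ticket 3 (Missing icon): blocked_by=2 -> Off by one
  - ticket 4 (Login fails): blocked_by=3 -> Missing icon
  - ticket 5 (Export error): blocked_by=NULL -> NULL
  - ticket 6 (Wrong total): blocked_by=5 -> Export error

SQL:
SELECT a.title, b.name AS agent, c.title AS blocked_by
FROM tickets a
LEFT JOIN agents b ON a.agent_id = b.id
LEFT JOIN tickets c ON a.blocked_by = c.id

Result:
title         | agent  | blocked_by   
--------------+--------+--------------
Timeout error | NULL   | NULL         
Off by one    | Uma    | Timeout error
Missing icon  | George | Off by one   
Login fails   | Uma    | Missing icon 
Export error  | Frank  | NULL         
Wrong total   | Hank   | Export error 


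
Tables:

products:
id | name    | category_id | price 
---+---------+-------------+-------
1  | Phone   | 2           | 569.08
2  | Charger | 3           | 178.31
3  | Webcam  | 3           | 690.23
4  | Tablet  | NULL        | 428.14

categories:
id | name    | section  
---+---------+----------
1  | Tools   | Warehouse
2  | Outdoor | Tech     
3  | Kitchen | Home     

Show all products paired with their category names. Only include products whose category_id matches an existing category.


INNER JOIN keeps only products rows whose category_id matches an id in categories. Walk through each product:
  - product 1 (Phone): category_id=2 -> matches Outdoor
  - product 2 (Charger): category_id=3 -> matches Kitchen
  - product 3 (Webcam): category_id=3 -> matches Kitchen
  - product 4 (Tablet): category_id=NULL, no match -> dropped
So 1 of 4 rows is dropped.

SQL:
SELECT a.name, b.name AS category
FROM products a
INNER JOIN categories b ON a.category_id = b.id

Result:
name    | category
--------+---------
Phone   | Outdoor 
Charger | Kitchen 
Webcam  | Kitchen 


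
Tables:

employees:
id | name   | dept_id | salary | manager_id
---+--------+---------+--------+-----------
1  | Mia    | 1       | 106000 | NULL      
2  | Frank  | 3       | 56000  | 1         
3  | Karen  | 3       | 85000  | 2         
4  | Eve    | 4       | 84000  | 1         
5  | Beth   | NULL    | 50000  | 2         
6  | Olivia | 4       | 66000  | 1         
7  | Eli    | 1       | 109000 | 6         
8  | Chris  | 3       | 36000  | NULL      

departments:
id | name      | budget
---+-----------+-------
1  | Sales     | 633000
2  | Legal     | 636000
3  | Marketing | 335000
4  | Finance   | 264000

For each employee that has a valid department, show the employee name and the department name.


INNER JOIN keeps only employees rows whose dept_id matches an id in departments. Walk through each employee:
  - employee 1 (Mia): dept_id=1 -> matches Sales
  - employee 2 (Frank): dept_id=3 -> matches Marketing
  - employee 3 (Karen): dept_id=3 -> matches Marketing
  - employee 4 (Eve): dept_id=4 -> matches Finance
  - employee 5 (Beth): dept_id=NULL, no match -> dropped
  - employee 6 (Olivia): dept_id=4 -> matches Finance
  - employee 7 (Eli): dept_id=1 -> matches Sales
  - employee 8 (Chris): dept_id=3 -> matches Marketing
So 1 of 8 rows is dropped.

SQL:
SELECT a.name, b.name AS department
FROM employees a
INNER JOIN departments b ON a.dept_id = b.id

Result:
name   | department
-------+-----------
Mia    | Sales     
Frank  | Marketing 
Karen  | Marketing 
Eve    | Finance   
Olivia | Finance   
Eli    | Sales     
Chris  | Marketing 


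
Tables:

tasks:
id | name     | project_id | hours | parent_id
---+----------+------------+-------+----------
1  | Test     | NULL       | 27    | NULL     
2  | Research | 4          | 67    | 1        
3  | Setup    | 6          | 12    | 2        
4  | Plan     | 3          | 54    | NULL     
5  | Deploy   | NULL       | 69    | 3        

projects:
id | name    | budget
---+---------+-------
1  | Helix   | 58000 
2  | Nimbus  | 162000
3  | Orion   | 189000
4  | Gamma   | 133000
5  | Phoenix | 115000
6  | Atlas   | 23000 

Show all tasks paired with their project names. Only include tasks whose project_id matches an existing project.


INNER JOIN keeps only tasks rows whose project_id matches an id in projects. Walk through each task:
  - task 1 (Test): project_id=NULL, no match -> dropped
  - task 2 (Research): project_id=4 -> matches Gamma
  - task 3 (Setup): project_id=6 -> matches Atlas
  - task 4 (Plan): project_id=3 -> matches Orion
  - task 5 (Deploy): project_id=NULL, no match -> dropped
So 2 of 5 rows are dropped.

SQL:
SELECT a.name, b.name AS project
FROM tasks a
INNER JOIN projects b ON a.project_id = b.id

Result:
name     | project
---------+--------
Research | Gamma  
Setup    | Atlas  
Plan     | Orion  


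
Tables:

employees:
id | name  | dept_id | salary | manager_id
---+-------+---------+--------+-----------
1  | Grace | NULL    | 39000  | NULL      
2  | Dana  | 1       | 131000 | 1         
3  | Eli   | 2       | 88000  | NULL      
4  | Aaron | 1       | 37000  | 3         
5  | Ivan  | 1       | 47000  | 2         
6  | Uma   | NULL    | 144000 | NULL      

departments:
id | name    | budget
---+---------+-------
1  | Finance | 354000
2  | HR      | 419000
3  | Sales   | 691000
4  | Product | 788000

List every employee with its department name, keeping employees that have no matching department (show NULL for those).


LEFT JOIN keeps every row from employees (the left table); where dept_id has no match in departments, the department columns become NULL. Walk through each employee:
  - employee 1 (Grace): dept_id=NULL, no match -> kept with NULL
  - employee 2 (Dana): dept_id=1 -> matches Finance
  - employee 3 (Eli): dept_id=2 -> matches HR
  - employee 4 (Aaron): dept_id=1 -> matches Finance
  - employee 5 (Ivan): dept_id=1 -> matches Finance
  - employee 6 (Uma): dept_id=NULL, no match -> kept with NULL
All 6 rows appear; 2 have NULL department.

SQL:
SELECT a.name, b.name AS department
FROM employees a
LEFT JOIN departments b ON a.dept_id = b.id

Result:
name  | department
------+-----------
Grace | NULL      
Dana  | Finance   
Eli   | HR        
Aaron | Finance   
Ivan  | Finance   
Uma   | NULL      


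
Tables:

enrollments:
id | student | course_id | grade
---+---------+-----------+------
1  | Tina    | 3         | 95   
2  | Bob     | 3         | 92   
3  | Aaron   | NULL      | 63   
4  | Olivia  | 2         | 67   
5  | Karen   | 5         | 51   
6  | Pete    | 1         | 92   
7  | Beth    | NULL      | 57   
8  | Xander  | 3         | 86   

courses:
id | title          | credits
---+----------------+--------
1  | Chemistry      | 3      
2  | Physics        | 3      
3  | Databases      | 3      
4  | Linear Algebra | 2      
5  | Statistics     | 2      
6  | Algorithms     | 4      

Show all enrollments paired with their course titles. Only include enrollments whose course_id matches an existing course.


INNER JOIN keeps only enrollments rows whose course_id matches an id in courses. Walk through each enrollment:
  - enrollment 1 (Tina): course_id=3 -> matches Databases
  - enrollment 2 (Bob): course_id=3 -> matches Databases
  - enrollment 3 (Aaron): course_id=NULL, no match -> dropped
  - enrollment 4 (Olivia): course_id=2 -> matches Physics
  - enrollment 5 (Karen): course_id=5 -> matches Statistics
  - enrollment 6 (Pete): course_id=1 -> matches Chemistry
  - enrollment 7 (Beth): course_id=NULL, no match -> dropped
  - enrollment 8 (Xander): course_id=3 -> matches Databases
So 2 of 8 rows are dropped.

SQL:
SELECT a.student, b.title AS course
FROM enrollments a
INNER JOIN courses b ON a.course_id = b.id

Result:
student | course    
--------+-----------
Tina    | Databases 
Bob     | Databases 
Olivia  | Physics   
Karen   | Statistics
Pete    | Chemistry 
Xander  | Databases 


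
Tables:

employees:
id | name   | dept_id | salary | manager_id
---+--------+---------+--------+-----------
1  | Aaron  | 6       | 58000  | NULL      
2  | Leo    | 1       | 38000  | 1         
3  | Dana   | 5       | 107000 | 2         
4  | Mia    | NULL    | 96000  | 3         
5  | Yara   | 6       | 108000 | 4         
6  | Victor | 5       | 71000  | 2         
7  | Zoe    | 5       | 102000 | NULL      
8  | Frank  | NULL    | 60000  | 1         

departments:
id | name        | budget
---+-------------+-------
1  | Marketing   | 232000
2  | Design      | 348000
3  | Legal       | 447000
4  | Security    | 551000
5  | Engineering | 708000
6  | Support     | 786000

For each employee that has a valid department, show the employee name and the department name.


INNER JOIN keeps only employees rows whose dept_id matches an id in departments. Walk through each employee:
  - employee 1 (Aaron): dept_id=6 -> matches Support
  - employee 2 (Leo): dept_id=1 -> matches Marketing
  - employee 3 (Dana): dept_id=5 -> matches Engineering
  - employee 4 (Mia): dept_id=NULL, no match -> dropped
  - employee 5 (Yara): dept_id=6 -> matches Support
  - employee 6 (Victor): dept_id=5 -> matches Engineering
  - employee 7 (Zoe): dept_id=5 -> matches Engineering
  - employee 8 (Frank): dept_id=NULL, no match -> dropped
So 2 of 8 rows are dropped.

SQL:
SELECT a.name, b.name AS department
FROM employees a
INNER JOIN departments b ON a.dept_id = b.id

Result:
name   | department 
-------+------------
Aaron  | Support    
Leo    | Marketing  
Dana   | Engineering
Yara   | Support    
Victor | Engineering
Zoe    | Engineering


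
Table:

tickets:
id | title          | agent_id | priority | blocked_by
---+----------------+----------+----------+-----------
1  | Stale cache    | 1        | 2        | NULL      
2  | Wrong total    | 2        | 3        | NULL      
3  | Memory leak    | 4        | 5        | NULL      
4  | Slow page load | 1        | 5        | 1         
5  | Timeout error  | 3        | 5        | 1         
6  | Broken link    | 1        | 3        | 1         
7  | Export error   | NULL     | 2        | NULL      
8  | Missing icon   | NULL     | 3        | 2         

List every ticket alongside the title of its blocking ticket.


This is a self-join: tickets is joined to a second copy of itself, matching each row's blocked_by to another row's id. Use LEFT JOIN so rows with blocked_by=NULL are kept.
  - ticket 1 (Stale cache): blocked_by=NULL -> NULL
  - ticket 2 (Wrong total): blocked_by=NULL -> NULL
  - ticket 3 (Memory leak): blocked_by=NULL -> NULL
  - ticket 4 (Slow page load): blocked_by=1 -> Stale cache
  - ticket 5 (Timeout error): blocked_by=1 -> Stale cache
  - ticket 6 (Broken link): blocked_by=1 -> Stale cache
  - ticket 7 (Export error): blocked_by=NULL -> NULL
  - ticket 8 (Missing icon): blocked_by=2 -> Wrong total

SQL:
SELECT a.title AS item, b.title AS blocked_by
FROM tickets a
LEFT JOIN tickets b ON a.blocked_by = b.id

Result:
item           | blocked_by 
---------------+------------
Stale cache    | NULL       
Wrong total    | NULL       
Memory leak    | NULL       
Slow page load | Stale cache
Timeout error  | Stale cache
Broken link    | Stale cache
Export error   | NULL       
Missing icon   | Wrong total


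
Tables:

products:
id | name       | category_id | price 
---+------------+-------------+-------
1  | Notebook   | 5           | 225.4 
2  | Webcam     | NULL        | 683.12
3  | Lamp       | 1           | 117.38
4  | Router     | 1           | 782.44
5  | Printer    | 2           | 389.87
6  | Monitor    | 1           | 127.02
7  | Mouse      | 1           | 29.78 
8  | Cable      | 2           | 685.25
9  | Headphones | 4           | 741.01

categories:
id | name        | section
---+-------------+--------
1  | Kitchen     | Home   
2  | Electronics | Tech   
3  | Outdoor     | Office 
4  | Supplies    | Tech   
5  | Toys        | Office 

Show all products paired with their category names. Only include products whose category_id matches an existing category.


INNER JOIN keeps only products rows whose category_id matches an id in categories. Walk through each product:
  - product 1 (Notebook): category_id=5 -> matches Toys
  - product 2 (Webcam): category_id=NULL, no match -> dropped
  - product 3 (Lamp): category_id=1 -> matches Kitchen
  - product 4 (Router): category_id=1 -> matches Kitchen
  - product 5 (Printer): category_id=2 -> matches Electronics
  - product 6 (Monitor): category_id=1 -> matches Kitchen
  - product 7 (Mouse): category_id=1 -> matches Kitchen
  - product 8 (Cable): category_id=2 -> matches Electronics
  - product 9 (Headphones): category_id=4 -> matches Supplies
So 1 of 9 rows is dropped.

SQL:
SELECT a.name, b.name AS category
FROM products a
INNER JOIN categories b ON a.category_id = b.id

Result:
name       | category   
-----------+------------
Notebook   | Toys       
Lamp       | Kitchen    
Router     | Kitchen    
Printer    | Electronics
Monitor    | Kitchen    
Mouse      | Kitchen    
Cable      | Electronics
Headphones | Supplies   


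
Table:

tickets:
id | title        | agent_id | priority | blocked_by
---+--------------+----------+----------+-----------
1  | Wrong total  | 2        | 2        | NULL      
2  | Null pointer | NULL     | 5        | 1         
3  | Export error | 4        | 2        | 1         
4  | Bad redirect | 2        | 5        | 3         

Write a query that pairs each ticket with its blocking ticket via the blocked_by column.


This is a self-join: tickets is joined to a second copy of itself, matching each row's blocked_by to another row's id. Use LEFT JOIN so rows with blocked_by=NULL are kept.
  - ticket 1 (Wrong total): blocked_by=NULL -> NULL
  - ticket 2 (Null pointer): blocked_by=1 -> Wrong total
  - ticket 3 (Export error): blocked_by=1 -> Wrong total
  - ticket 4 (Bad redirect): blocked_by=3 -> Export error

SQL:
SELECT a.title AS item, b.title AS blocked_by
FROM tickets a
LEFT JOIN tickets b ON a.blocked_by = b.id

Result:
item         | blocked_by  
-------------+-------------
Wrong total  | NULL        
Null pointer | Wrong total 
Export error | Wrong total 
Bad redirect | Export error


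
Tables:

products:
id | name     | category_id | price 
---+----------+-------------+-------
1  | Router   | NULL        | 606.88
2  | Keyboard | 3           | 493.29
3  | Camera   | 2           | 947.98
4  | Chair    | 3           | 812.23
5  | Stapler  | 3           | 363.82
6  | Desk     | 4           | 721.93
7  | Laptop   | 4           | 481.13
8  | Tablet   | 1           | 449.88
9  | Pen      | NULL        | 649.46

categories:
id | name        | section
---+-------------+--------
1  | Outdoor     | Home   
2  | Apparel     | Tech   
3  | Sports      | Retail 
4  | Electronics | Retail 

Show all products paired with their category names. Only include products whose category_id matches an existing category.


INNER JOIN keeps only products rows whose category_id matches an id in categories. Walk through each product:
  - product 1 (Router): category_id=NULL, no match -> dropped
  - product 2 (Keyboard): category_id=3 -> matches Sports
  - product 3 (Camera): category_id=2 -> matches Apparel
  - product 4 (Chair): category_id=3 -> matches Sports
  - product 5 (Stapler): category_id=3 -> matches Sports
  - product 6 (Desk): category_id=4 -> matches Electronics
  - product 7 (Laptop): category_id=4 -> matches Electronics
  - product 8 (Tablet): category_id=1 -> matches Outdoor
  - product 9 (Pen): category_id=NULL, no match -> dropped
So 2 of 9 rows are dropped.

SQL:
SELECT a.name, b.name AS category
FROM products a
INNER JOIN categories b ON a.category_id = b.id

Result:
name     | category   
---------+------------
Keyboard | Sports     
Camera   | Apparel    
Chair    | Sports     
Stapler  | Sports     
Desk     | Electronics
Laptop   | Electronics
Tablet   | Outdoor    


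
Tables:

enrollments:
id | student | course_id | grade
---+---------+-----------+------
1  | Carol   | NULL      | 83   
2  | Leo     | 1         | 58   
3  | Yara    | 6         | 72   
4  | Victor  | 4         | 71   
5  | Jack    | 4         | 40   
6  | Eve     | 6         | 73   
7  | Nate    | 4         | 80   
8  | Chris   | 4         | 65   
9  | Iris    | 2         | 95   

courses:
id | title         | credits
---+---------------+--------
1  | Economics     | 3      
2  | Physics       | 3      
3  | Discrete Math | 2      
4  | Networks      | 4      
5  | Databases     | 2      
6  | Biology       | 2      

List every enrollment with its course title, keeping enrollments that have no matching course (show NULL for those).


LEFT JOIN keeps every row from enrollments (the left table); where course_id has no match in courses, the course columns become NULL. Walk through each enrollment:
  - enrollment 1 (Carol): course_id=NULL, no match -> kept with NULL
  - enrollment 2 (Leo): course_id=1 -> matches Economics
  - enrollment 3 (Yara): course_id=6 -> matches Biology
  - enrollment 4 (Victor): course_id=4 -> matches Networks
  - enrollment 5 (Jack): course_id=4 -> matches Networks
  - enrollment 6 (Eve): course_id=6 -> matches Biology
  - enrollment 7 (Nate): course_id=4 -> matches Networks
  - enrollment 8 (Chris): course_id=4 -> matches Networks
  - enrollment 9 (Iris): course_id=2 -> matches Physics
All 9 rows appear; 1 has NULL course.

SQL:
SELECT a.student, b.title AS course
FROM enrollments a
LEFT JOIN courses b ON a.course_id = b.id

Result:
student | course   
--------+----------
Carol   | NULL     
Leo     | Economics
Yara    | Biology  
Victor  | Networks 
Jack    | Networks 
Eve     | Biology  
Nate    | Networks 
Chris   | Networks 
Iris    | Physics  


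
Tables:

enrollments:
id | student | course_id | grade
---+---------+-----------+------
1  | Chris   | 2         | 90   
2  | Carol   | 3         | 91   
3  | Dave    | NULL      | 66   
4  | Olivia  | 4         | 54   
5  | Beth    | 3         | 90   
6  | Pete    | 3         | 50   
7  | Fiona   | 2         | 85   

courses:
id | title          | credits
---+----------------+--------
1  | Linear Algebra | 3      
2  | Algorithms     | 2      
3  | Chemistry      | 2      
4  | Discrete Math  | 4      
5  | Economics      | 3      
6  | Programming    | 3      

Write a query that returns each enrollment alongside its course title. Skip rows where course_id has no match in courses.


INNER JOIN keeps only enrollments rows whose course_id matches an id in courses. Walk through each enrollment:
  - enrollment 1 (Chris): course_id=2 -> matches Algorithms
  - enrollment 2 (Carol): course_id=3 -> matches Chemistry
  - enrollment 3 (Dave): course_id=NULL, no match -> dropped
  - enrollment 4 (Olivia): course_id=4 -> matches Discrete Math
  - enrollment 5 (Beth): course_id=3 -> matches Chemistry
  - enrollment 6 (Pete): course_id=3 -> matches Chemistry
  - enrollment 7 (Fiona): course_id=2 -> matches Algorithms
So 1 of 7 rows is dropped.

SQL:
SELECT a.student, b.title AS course
FROM enrollments a
INNER JOIN courses b ON a.course_id = b.id

Result:
student | course       
--------+--------------
Chris   | Algorithms   
Carol   | Chemistry    
Olivia  | Discrete Math
Beth    | Chemistry    
Pete    | Chemistry    
Fiona   | Algorithms   


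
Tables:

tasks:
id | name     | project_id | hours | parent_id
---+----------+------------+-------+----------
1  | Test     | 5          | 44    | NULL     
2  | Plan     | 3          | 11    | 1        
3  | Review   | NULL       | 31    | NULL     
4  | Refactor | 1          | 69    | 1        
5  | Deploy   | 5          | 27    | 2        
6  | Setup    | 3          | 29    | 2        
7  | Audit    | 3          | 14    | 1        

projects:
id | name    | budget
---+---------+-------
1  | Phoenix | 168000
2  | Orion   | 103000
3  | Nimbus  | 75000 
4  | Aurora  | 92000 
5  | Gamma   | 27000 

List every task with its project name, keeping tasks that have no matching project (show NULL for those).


LEFT JOIN keeps every row from tasks (the left table); where project_id has no match in projects, the project columns become NULL. Walk through each task:
  - task 1 (Test): project_id=5 -> matches Gamma
  - task 2 (Plan): project_id=3 -> matches Nimbus
  - task 3 (Review): project_id=NULL, no match -> kept with NULL
  - task 4 (Refactor): project_id=1 -> matches Phoenix
  - task 5 (Deploy): project_id=5 -> matches Gamma
  - task 6 (Setup): project_id=3 -> matches Nimbus
  - task 7 (Audit): project_id=3 -> matches Nimbus
All 7 rows appear; 1 has NULL project.

SQL:
SELECT a.name, b.name AS project
FROM tasks a
LEFT JOIN projects b ON a.project_id = b.id

Result:
name     | project
---------+--------
Test     | Gamma  
Plan     | Nimbus 
Review   | NULL   
Refactor | Phoenix
Deploy   | Gamma  
Setup    | Nimbus 
Audit    | Nimbus 


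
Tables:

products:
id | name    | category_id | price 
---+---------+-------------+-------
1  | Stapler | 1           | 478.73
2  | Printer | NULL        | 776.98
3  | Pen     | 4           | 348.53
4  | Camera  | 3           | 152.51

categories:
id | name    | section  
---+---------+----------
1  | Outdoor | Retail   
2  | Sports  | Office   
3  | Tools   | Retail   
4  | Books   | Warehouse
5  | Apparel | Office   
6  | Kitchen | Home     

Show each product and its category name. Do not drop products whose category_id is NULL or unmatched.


LEFT JOIN keeps every row from products (the left table); where category_id has no match in categories, the category columns become NULL. Walk through each product:
  - product 1 (Stapler): category_id=1 -> matches Outdoor
  - product 2 (Printer): category_id=NULL, no match -> kept with NULL
  - product 3 (Pen): category_id=4 -> matches Books
  - product 4 (Camera): category_id=3 -> matches Tools
All 4 rows appear; 1 has NULL category.

SQL:
SELECT a.name, b.name AS category
FROM products a
LEFT JOIN categories b ON a.category_id = b.id

Result:
name    | category
--------+---------
Stapler | Outdoor 
Printer | NULL    
Pen     | Books   
Camera  | Tools   


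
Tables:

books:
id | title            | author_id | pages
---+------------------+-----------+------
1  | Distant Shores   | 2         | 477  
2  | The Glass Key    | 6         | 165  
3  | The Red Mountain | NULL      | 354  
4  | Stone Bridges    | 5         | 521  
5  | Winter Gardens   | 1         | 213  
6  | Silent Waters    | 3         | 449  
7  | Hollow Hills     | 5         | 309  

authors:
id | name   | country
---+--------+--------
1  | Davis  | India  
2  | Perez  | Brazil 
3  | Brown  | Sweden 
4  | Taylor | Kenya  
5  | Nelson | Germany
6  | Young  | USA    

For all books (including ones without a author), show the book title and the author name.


LEFT JOIN keeps every row from books (the left table); where author_id has no match in authors, the author columns become NULL. Walk through each book:
  - book 1 (Distant Shores): author_id=2 -> matches Perez
  - book 2 (The Glass Key): author_id=6 -> matches Young
  - book 3 (The Red Mountain): author_id=NULL, no match -> kept with NULL
  - book 4 (Stone Bridges): author_id=5 -> matches Nelson
  - book 5 (Winter Gardens): author_id=1 -> matches Davis
  - book 6 (Silent Waters): author_id=3 -> matches Brown
  - book 7 (Hollow Hills): author_id=5 -> matches Nelson
All 7 rows appear; 1 has NULL author.

SQL:
SELECT a.title, b.name AS author
FROM books a
LEFT JOIN authors b ON a.author_id = b.id

Result:
title            | author
-----------------+-------
Distant Shores   | Perez 
The Glass Key    | Young 
The Red Mountain | NULL  
Stone Bridges    | Nelson
Winter Gardens   | Davis 
Silent Waters    | Brown 
Hollow Hills     | Nelson


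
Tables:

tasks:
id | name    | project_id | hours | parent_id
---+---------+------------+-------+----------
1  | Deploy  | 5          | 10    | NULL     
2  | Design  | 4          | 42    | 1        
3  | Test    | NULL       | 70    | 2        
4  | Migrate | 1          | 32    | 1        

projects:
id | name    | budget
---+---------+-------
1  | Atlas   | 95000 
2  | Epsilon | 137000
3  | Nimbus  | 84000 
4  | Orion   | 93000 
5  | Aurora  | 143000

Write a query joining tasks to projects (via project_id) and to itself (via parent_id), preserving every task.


Two LEFT JOINs from the same base table tasks: one to projects via project_id, one to tasks itself via parent_id. Both are LEFT so every task is preserved.
Match against projects:
  - task 1 (Deploy): project_id=5 -> matches Aurora
  - task 2 (Design): project_id=4 -> matches Orion
  - task 3 (Test): project_id=NULL, no match -> kept with NULL
  - task 4 (Migrate): project_id=1 -> matches Atlas
Match against tasks (self):
  - task 1 (Deploy): parent_id=NULL -> NULL
  - task 2 (Design): parent_id=1 -> Deploy
  - task 3 (Test): parent_id=2 -> Design
  - task 4 (Migrate): parent_id=1 -> Deploy

SQL:
SELECT a.name, b.name AS project, c.name AS parent
FROM tasks a
LEFT JOIN projects b ON a.project_id = b.id
LEFT JOIN tasks c ON a.parent_id = c.id

Result:
name    | project | parent
--------+---------+-------
Deploy  | Aurora  | NULL  
Design  | Orion   | Deploy
Test    | NULL    | Design
Migrate | Atlas   | Deploy


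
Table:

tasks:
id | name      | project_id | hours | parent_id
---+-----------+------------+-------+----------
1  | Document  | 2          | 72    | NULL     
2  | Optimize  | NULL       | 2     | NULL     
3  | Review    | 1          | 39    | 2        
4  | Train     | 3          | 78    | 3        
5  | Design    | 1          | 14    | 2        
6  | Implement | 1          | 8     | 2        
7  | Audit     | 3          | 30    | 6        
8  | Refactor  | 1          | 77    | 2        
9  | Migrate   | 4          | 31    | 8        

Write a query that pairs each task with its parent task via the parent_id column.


This is a self-join: tasks is joined to a second copy of itself, matching each row's parent_id to another row's id. Use LEFT JOIN so rows with parent_id=NULL are kept.
  - task 1 (Document): parent_id=NULL -> NULL
  - task 2 (Optimize): parent_id=NULL -> NULL
  - task 3 (Review): parent_id=2 -> Optimize
  - task 4 (Train): parent_id=3 -> Review
  - task 5 (Design): parent_id=2 -> Optimize
  - task 6 (Implement): parent_id=2 -> Optimize
  - task 7 (Audit): parent_id=6 -> Implement
  - task 8 (Refactor): parent_id=2 -> Optimize
  - task 9 (Migrate): parent_id=8 -> Refactor

SQL:
SELECT a.name AS item, b.name AS parent
FROM tasks a
LEFT JOIN tasks b ON a.parent_id = b.id

Result:
item      | parent   
----------+----------
Document  | NULL     
Optimize  | NULL     
Review    | Optimize 
Train     | Review   
Design    | Optimize 
Implement | Optimize 
Audit     | Implement
Refactor  | Optimize 
Migrate   | Refactor 


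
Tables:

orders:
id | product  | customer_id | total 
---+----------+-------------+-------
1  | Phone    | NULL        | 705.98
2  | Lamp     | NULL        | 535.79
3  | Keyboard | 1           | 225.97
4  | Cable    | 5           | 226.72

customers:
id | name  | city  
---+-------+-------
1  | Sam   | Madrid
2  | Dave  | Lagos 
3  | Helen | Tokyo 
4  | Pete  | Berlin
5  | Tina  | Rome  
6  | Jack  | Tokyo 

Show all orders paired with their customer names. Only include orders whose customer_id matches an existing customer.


INNER JOIN keeps only orders rows whose customer_id matches an id in customers. Walk through each order:
  - order 1 (Phone): customer_id=NULL, no match -> dropped
  - order 2 (Lamp): customer_id=NULL, no match -> dropped
  - order 3 (Keyboard): customer_id=1 -> matches Sam
  - order 4 (Cable): customer_id=5 -> matches Tina
So 2 of 4 rows are dropped.

SQL:
SELECT a.product, b.name AS customer
FROM orders a
INNER JOIN customers b ON a.customer_id = b.id

Result:
product  | customer
---------+---------
Keyboard | Sam     
Cable    | Tina    


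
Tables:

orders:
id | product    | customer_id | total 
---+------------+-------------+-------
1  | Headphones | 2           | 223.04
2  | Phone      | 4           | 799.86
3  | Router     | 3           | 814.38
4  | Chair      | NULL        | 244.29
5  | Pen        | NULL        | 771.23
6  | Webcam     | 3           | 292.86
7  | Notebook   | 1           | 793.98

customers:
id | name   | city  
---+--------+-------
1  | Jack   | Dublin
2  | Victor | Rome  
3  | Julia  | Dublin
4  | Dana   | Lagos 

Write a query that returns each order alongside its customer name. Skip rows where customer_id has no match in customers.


INNER JOIN keeps only orders rows whose customer_id matches an id in customers. Walk through each order:
  - order 1 (Headphones): customer_id=2 -> matches Victor
  - order 2 (Phone): customer_id=4 -> matches Dana
  - order 3 (Router): customer_id=3 -> matches Julia
  - order 4 (Chair): customer_id=NULL, no match -> dropped
  - order 5 (Pen): customer_id=NULL, no match -> dropped
  - order 6 (Webcam): customer_id=3 -> matches Julia
  - order 7 (Notebook): customer_id=1 -> matches Jack
So 2 of 7 rows are dropped.

SQL:
SELECT a.product, b.name AS customer
FROM orders a
INNER JOIN customers b ON a.customer_id = b.id

Result:
product    | customer
-----------+---------
Headphones | Victor  
Phone      | Dana    
Router     | Julia   
Webcam     | Julia   
Notebook   | Jack    


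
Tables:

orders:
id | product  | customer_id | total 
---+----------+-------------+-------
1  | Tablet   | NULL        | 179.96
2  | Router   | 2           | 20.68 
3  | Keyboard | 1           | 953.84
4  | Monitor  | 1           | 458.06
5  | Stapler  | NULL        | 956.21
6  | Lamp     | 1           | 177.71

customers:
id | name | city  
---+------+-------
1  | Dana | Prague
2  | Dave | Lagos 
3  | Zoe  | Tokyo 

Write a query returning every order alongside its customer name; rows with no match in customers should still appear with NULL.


LEFT JOIN keeps every row from orders (the left table); where customer_id has no match in customers, the customer columns become NULL. Walk through each order:
  - order 1 (Tablet): customer_id=NULL, no match -> kept with NULL
  - order 2 (Router): customer_id=2 -> matches Dave
  - order 3 (Keyboard): customer_id=1 -> matches Dana
  - order 4 (Monitor): customer_id=1 -> matches Dana
  - order 5 (Stapler): customer_id=NULL, no match -> kept with NULL
  - order 6 (Lamp): customer_id=1 -> matches Dana
All 6 rows appear; 2 have NULL customer.

SQL:
SELECT a.product, b.name AS customer
FROM orders a
LEFT JOIN customers b ON a.customer_id = b.id

Result:
product  | customer
---------+---------
Tablet   | NULL    
Router   | Dave    
Keyboard | Dana    
Monitor  | Dana    
Stapler  | NULL    
Lamp     | Dana    


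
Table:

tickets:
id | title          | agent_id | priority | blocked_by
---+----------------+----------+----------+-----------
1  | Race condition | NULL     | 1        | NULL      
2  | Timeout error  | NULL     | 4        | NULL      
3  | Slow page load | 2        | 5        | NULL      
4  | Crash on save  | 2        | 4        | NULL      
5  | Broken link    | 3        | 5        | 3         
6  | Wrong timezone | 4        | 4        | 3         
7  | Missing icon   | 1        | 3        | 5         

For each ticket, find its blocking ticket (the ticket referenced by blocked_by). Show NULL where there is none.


This is a self-join: tickets is joined to a second copy of itself, matching each row's blocked_by to another row's id. Use LEFT JOIN so rows with blocked_by=NULL are kept.
  - ticket 1 (Race condition): blocked_by=NULL -> NULL
  - ticket 2 (Timeout error): blocked_by=NULL -> NULL
  - ticket 3 (Slow page load): blocked_by=NULL -> NULL
  - ticket 4 (Crash on save): blocked_by=NULL -> NULL
  - ticket 5 (Broken link): blocked_by=3 -> Slow page load
  - ticket 6 (Wrong timezone): blocked_by=3 -> Slow page load
  - ticket 7 (Missing icon): blocked_by=5 -> Broken link

SQL:
SELECT a.title AS item, b.title AS blocked_by
FROM tickets a
LEFT JOIN tickets b ON a.blocked_by = b.id

Result:
item           | blocked_by    
---------------+---------------
Race condition | NULL          
Timeout error  | NULL          
Slow page load | NULL          
Crash on save  | NULL          
Broken link    | Slow page load
Wrong timezone | Slow page load
Missing icon   | Broken link   


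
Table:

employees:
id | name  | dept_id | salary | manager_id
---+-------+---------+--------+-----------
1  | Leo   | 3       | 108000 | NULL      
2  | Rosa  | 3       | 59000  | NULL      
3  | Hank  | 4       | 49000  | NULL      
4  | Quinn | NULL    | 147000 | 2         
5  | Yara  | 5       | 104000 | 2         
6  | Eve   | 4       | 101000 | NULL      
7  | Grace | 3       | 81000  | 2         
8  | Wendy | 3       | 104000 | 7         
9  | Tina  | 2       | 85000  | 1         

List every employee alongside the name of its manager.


This is a self-join: employees is joined to a second copy of itself, matching each row's manager_id to another row's id. Use LEFT JOIN so rows with manager_id=NULL are kept.
  - employee 1 (Leo): manager_id=NULL -> NULL
  - employee 2 (Rosa): manager_id=NULL -> NULL
  - employee 3 (Hank): manager_id=NULL -> NULL
  - employee 4 (Quinn): manager_id=2 -> Rosa
  - employee 5 (Yara): manager_id=2 -> Rosa
  - employee 6 (Eve): manager_id=NULL -> NULL
  - employee 7 (Grace): manager_id=2 -> Rosa
  - employee 8 (Wendy): manager_id=7 -> Grace
  - employee 9 (Tina): manager_id=1 -> Leo

SQL:
SELECT a.name AS item, b.name AS manager
FROM employees a
LEFT JOIN employees b ON a.manager_id = b.id

Result:
item  | manager
------+--------
Leo   | NULL   
Rosa  | NULL   
Hank  | NULL   
Quinn | Rosa   
Yara  | Rosa   
Eve   | NULL   
Grace | Rosa   
Wendy | Grace  
Tina  | Leo    


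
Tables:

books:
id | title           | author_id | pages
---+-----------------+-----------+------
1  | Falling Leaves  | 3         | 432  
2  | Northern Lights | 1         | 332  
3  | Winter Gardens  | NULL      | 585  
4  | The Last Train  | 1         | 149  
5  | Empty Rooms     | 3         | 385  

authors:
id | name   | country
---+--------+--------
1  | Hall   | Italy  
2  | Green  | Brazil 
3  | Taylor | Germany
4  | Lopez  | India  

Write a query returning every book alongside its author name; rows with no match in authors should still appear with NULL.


LEFT JOIN keeps every row from books (the left table); where author_id has no match in authors, the author columns become NULL. Walk through each book:
  - book 1 (Falling Leaves): author_id=3 -> matches Taylor
  - book 2 (Northern Lights): author_id=1 -> matches Hall
  - book 3 (Winter Gardens): author_id=NULL, no match -> kept with NULL
  - book 4 (The Last Train): author_id=1 -> matches Hall
  - book 5 (Empty Rooms): author_id=3 -> matches Taylor
All 5 rows appear; 1 has NULL author.

SQL:
SELECT a.title, b.name AS author
FROM books a
LEFT JOIN authors b ON a.author_id = b.id

Result:
title           | author
----------------+-------
Falling Leaves  | Taylor
Northern Lights | Hall  
Winter Gardens  | NULL  
The Last Train  | Hall  
Empty Rooms     | Taylor


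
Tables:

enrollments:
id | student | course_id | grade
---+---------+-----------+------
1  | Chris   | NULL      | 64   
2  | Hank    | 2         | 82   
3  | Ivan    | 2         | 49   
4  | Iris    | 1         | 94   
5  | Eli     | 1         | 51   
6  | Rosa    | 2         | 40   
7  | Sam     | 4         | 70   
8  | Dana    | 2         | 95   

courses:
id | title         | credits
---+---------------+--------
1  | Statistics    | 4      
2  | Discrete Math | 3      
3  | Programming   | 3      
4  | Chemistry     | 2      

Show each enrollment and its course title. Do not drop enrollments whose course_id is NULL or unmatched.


LEFT JOIN keeps every row from enrollments (the left table); where course_id has no match in courses, the course columns become NULL. Walk through each enrollment:
  - enrollment 1 (Chris): course_id=NULL, no match -> kept with NULL
  - enrollment 2 (Hank): course_id=2 -> matches Discrete Math
  - enrollment 3 (Ivan): course_id=2 -> matches Discrete Math
  - enrollment 4 (Iris): course_id=1 -> matches Statistics
  - enrollment 5 (Eli): course_id=1 -> matches Statistics
  - enrollment 6 (Rosa): course_id=2 -> matches Discrete Math
  - enrollment 7 (Sam): course_id=4 -> matches Chemistry
  - enrollment 8 (Dana): course_id=2 -> matches Discrete Math
All 8 rows appear; 1 has NULL course.

SQL:
SELECT a.student, b.title AS course
FROM enrollments a
LEFT JOIN courses b ON a.course_id = b.id

Result:
student | course       
--------+--------------
Chris   | NULL         
Hank    | Discrete Math
Ivan    | Discrete Math
Iris    | Statistics   
Eli     | Statistics   
Rosa    | Discrete Math
Sam     | Chemistry    
Dana    | Discrete Math


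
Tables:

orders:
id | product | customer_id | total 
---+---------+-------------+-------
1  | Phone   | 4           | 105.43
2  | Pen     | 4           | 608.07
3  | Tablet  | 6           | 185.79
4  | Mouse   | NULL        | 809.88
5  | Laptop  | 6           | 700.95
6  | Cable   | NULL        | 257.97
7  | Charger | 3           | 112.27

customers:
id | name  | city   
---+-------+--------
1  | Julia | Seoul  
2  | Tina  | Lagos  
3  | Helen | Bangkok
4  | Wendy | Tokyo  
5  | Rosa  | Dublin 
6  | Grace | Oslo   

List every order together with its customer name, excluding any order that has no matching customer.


INNER JOIN keeps only orders rows whose customer_id matches an id in customers. Walk through each order:
  - order 1 (Phone): customer_id=4 -> matches Wendy
  - order 2 (Pen): customer_id=4 -> matches Wendy
  - order 3 (Tablet): customer_id=6 -> matches Grace
  - order 4 (Mouse): customer_id=NULL, no match -> dropped
  - order 5 (Laptop): customer_id=6 -> matches Grace
  - order 6 (Cable): customer_id=NULL, no match -> dropped
  - order 7 (Charger): customer_id=3 -> matches Helen
So 2 of 7 rows are dropped.

SQL:
SELECT a.product, b.name AS customer
FROM orders a
INNER JOIN customers b ON a.customer_id = b.id

Result:
product | customer
--------+---------
Phone   | Wendy   
Pen     | Wendy   
Tablet  | Grace   
Laptop  | Grace   
Charger | Helen   
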